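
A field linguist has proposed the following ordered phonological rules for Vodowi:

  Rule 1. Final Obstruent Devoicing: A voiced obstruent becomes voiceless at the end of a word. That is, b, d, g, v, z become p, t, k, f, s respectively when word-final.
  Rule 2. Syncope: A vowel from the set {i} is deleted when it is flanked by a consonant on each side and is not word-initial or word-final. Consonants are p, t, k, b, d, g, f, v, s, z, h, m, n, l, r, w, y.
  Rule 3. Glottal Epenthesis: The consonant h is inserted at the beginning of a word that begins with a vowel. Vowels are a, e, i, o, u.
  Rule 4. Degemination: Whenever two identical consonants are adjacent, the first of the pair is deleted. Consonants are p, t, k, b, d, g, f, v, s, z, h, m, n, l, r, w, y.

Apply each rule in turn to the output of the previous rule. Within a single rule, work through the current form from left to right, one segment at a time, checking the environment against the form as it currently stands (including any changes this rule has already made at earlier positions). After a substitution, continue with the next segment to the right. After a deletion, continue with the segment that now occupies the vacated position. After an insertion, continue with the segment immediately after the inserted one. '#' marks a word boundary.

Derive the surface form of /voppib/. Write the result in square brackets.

[vop]

Rule 1 Final Obstruent Devoicing: [voppib] → [voppip]
Rule 2 Syncope: [voppip] → [voppp]
Rule 3 Glottal Epenthesis: no change — [voppp]
Rule 4 Degemination: [voppp] → [vop]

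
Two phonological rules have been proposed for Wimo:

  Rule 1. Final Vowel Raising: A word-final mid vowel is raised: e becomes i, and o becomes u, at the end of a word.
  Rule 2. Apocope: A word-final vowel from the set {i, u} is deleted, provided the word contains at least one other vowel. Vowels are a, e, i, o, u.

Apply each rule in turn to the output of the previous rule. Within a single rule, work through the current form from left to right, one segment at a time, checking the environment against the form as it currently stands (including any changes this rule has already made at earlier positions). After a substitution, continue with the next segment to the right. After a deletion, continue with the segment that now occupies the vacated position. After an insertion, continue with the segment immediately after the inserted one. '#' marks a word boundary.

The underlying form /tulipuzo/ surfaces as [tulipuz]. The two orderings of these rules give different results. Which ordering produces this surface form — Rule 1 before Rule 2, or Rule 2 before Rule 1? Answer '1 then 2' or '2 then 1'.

Order 1 then 2:
  1 Final Vowel Raising: [tulipuzo] → [tulipuzu]
  2 Apocope: [tulipuzu] → [tulipuz]
  result: [tulipuz]
Order 2 then 1:
  2 Apocope: no change — [tulipuzo]
  1 Final Vowel Raising: [tulipuzo] → [tulipuzu]
  result: [tulipuzu]

1 then 2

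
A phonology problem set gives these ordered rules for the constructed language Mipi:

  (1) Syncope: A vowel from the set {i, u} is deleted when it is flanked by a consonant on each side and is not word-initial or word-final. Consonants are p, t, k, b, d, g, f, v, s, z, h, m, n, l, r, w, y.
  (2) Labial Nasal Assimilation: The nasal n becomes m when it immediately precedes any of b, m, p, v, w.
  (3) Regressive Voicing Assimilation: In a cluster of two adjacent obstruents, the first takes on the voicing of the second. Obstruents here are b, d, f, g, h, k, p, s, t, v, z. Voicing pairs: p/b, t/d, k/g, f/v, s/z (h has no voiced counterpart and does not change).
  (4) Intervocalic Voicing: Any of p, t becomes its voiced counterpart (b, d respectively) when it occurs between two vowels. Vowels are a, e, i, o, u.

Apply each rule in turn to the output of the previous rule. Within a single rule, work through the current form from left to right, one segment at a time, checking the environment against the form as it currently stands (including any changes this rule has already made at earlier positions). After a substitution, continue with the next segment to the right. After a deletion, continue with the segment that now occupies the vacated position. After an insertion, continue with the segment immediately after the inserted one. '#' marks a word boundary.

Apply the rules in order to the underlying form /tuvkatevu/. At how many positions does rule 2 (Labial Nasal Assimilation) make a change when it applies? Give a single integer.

0

(1) Syncope: [tuvkatevu] → [tvkatevu]
(2) Labial Nasal Assimilation: no change — [tvkatevu]
(3) Regressive Voicing Assimilation: [tvkatevu] → [dfkatevu]
(4) Intervocalic Voicing: [dfkatevu] → [dfkadevu]
Rule 2 changed 0 position(s).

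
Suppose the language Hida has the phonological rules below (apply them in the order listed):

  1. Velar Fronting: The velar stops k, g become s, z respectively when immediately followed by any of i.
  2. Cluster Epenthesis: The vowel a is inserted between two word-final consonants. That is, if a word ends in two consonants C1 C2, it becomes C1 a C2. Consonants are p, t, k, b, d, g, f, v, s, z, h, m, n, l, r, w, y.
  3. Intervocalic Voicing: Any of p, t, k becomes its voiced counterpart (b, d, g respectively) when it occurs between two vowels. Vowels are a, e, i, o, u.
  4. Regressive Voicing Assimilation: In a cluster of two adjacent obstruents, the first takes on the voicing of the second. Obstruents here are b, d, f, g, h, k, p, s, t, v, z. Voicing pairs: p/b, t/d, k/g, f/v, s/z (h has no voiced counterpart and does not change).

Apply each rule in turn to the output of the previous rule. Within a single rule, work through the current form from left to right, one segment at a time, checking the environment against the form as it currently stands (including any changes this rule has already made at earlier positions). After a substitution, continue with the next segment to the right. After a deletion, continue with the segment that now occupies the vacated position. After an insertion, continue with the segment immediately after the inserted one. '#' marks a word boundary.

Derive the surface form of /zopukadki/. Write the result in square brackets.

[zobugatsi]

1 Velar Fronting: [zopukadki] → [zopukadsi]
2 Cluster Epenthesis: no change — [zopukadsi]
3 Intervocalic Voicing: [zopukadsi] → [zobugadsi]
4 Regressive Voicing Assimilation: [zobugadsi] → [zobugatsi]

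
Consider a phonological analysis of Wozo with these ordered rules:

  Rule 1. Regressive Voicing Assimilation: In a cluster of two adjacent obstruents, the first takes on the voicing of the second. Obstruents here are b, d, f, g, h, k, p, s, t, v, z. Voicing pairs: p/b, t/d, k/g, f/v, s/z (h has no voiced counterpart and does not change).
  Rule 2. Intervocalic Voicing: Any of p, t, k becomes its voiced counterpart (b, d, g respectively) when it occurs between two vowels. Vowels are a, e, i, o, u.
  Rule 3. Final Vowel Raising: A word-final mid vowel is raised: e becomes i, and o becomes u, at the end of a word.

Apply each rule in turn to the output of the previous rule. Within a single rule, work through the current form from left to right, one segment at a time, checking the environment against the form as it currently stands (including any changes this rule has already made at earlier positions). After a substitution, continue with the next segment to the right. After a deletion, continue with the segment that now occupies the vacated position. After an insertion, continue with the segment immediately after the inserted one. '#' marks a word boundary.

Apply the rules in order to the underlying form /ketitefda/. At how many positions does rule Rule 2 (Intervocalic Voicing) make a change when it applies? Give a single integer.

2

Rule 1 Regressive Voicing Assimilation: [ketitefda] → [ketitevda]
Rule 2 Intervocalic Voicing: [ketitevda] → [kedidevda]
Rule 3 Final Vowel Raising: no change — [kedidevda]
Rule Rule 2 changed 2 position(s).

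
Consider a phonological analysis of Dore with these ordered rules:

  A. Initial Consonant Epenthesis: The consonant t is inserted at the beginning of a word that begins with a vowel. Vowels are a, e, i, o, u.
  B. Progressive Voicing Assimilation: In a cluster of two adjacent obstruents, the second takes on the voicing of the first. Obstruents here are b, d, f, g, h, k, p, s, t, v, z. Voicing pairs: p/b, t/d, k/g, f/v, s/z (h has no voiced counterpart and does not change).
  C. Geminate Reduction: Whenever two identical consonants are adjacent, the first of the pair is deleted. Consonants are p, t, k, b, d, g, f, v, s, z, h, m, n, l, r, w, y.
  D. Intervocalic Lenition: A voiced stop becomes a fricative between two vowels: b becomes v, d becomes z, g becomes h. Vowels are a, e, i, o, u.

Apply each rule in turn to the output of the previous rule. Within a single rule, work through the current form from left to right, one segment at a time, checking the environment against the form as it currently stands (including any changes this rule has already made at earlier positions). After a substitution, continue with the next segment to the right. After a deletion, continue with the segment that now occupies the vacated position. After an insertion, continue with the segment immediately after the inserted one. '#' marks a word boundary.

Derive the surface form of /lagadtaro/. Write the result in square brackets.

A Initial Consonant Epenthesis: no change — [lagadtaro]
B Progressive Voicing Assimilation: [lagadtaro] → [lagaddaro]
C Geminate Reduction: [lagaddaro] → [lagadaro]
D Intervocalic Lenition: [lagadaro] → [lahazaro]

[lahazaro]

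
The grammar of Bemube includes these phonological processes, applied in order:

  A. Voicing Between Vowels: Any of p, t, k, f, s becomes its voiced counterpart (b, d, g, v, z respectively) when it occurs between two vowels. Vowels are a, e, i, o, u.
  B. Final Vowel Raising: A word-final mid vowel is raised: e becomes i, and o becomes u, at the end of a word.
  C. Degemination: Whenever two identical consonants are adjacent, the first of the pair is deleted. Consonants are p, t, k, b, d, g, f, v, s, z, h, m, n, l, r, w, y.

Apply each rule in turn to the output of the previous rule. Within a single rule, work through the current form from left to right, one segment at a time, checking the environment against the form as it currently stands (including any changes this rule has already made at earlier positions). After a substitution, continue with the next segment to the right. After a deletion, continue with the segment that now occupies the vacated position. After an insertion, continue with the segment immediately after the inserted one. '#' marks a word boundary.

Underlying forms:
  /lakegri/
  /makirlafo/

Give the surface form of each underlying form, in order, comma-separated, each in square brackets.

[lagegri], [magirlavu]

/lakegri/:
  A Voicing Between Vowels: [lakegri] → [lagegri]
  B Final Vowel Raising: no change — [lagegri]
  C Degemination: no change — [lagegri]
/makirlafo/:
  A Voicing Between Vowels: [makirlafo] → [magirlavo]
  B Final Vowel Raising: [magirlavo] → [magirlavu]
  C Degemination: no change — [magirlavu]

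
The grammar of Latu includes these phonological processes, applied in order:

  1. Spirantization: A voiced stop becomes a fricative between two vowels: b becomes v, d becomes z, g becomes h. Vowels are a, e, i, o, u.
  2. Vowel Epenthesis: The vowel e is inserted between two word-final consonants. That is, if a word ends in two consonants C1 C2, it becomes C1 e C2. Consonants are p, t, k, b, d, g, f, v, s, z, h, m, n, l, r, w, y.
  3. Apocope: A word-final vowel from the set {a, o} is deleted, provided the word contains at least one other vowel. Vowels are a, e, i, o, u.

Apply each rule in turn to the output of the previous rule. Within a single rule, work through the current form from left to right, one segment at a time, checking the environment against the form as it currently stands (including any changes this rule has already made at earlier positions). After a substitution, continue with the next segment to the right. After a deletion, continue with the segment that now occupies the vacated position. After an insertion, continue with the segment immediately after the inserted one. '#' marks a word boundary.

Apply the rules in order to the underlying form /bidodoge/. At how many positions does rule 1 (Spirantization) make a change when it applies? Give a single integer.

1 Spirantization: [bidodoge] → [bizozohe]
2 Vowel Epenthesis: no change — [bizozohe]
3 Apocope: no change — [bizozohe]
Rule 1 changed 3 position(s).

3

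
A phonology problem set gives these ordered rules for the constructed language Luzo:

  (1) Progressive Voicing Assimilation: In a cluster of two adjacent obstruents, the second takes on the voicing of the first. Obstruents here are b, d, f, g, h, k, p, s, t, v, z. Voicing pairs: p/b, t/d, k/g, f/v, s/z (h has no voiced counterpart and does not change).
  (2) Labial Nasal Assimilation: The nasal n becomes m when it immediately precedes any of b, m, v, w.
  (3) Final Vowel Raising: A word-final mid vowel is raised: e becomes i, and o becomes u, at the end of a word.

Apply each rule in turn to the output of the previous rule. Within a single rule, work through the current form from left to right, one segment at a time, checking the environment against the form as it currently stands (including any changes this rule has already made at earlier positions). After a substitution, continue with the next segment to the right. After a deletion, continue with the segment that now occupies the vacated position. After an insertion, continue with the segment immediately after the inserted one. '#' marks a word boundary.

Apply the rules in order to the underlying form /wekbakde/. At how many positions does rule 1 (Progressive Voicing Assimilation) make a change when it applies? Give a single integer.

2

(1) Progressive Voicing Assimilation: [wekbakde] → [wekpakte]
(2) Labial Nasal Assimilation: no change — [wekpakte]
(3) Final Vowel Raising: [wekpakte] → [wekpakti]
Rule 1 changed 2 position(s).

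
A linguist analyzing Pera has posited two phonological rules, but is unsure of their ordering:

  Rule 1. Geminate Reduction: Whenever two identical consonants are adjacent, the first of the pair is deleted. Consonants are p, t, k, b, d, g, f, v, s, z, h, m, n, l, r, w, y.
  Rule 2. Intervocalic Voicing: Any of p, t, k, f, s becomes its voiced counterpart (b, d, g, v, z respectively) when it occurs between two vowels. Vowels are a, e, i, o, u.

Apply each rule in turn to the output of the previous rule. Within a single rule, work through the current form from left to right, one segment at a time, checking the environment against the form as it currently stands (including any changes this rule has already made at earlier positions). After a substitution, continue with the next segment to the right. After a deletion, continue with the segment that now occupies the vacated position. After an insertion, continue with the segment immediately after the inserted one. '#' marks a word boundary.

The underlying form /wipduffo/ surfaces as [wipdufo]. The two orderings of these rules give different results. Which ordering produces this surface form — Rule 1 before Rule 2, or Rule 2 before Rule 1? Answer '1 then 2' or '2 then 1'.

Order 1 then 2:
  1 Geminate Reduction: [wipduffo] → [wipdufo]
  2 Intervocalic Voicing: [wipdufo] → [wipduvo]
  result: [wipduvo]
Order 2 then 1:
  2 Intervocalic Voicing: no change — [wipduffo]
  1 Geminate Reduction: [wipduffo] → [wipdufo]
  result: [wipdufo]

2 then 1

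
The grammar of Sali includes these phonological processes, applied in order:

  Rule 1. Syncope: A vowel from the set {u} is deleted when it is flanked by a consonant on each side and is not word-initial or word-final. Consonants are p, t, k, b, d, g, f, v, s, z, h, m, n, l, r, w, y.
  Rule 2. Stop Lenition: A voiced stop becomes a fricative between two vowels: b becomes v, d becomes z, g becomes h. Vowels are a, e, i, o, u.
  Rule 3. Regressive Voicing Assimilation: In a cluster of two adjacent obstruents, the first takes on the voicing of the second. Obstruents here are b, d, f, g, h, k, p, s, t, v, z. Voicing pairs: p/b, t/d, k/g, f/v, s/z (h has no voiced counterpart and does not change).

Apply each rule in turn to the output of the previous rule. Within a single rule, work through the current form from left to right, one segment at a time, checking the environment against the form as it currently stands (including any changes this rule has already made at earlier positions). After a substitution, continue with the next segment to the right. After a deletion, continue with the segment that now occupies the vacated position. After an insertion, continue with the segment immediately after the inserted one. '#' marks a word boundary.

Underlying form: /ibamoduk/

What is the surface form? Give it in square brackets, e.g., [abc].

[ivamotk]

Rule 1 Syncope: [ibamoduk] → [ibamodk]
Rule 2 Stop Lenition: [ibamodk] → [ivamodk]
Rule 3 Regressive Voicing Assimilation: [ivamodk] → [ivamotk]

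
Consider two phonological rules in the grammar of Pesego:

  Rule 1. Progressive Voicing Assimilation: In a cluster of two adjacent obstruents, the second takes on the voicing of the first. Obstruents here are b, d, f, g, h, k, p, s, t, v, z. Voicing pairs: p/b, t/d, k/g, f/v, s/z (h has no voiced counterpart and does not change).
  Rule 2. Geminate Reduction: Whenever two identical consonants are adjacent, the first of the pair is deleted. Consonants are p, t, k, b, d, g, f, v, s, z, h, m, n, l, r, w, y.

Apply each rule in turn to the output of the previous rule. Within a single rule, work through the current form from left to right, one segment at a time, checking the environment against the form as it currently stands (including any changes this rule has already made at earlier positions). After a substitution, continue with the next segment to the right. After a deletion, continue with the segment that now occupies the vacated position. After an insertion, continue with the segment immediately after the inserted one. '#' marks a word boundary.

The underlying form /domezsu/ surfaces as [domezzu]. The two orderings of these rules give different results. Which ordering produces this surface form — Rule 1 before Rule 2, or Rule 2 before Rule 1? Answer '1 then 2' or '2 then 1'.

Order 1 then 2:
  1 Progressive Voicing Assimilation: [domezsu] → [domezzu]
  2 Geminate Reduction: [domezzu] → [domezu]
  result: [domezu]
Order 2 then 1:
  2 Geminate Reduction: no change — [domezsu]
  1 Progressive Voicing Assimilation: [domezsu] → [domezzu]
  result: [domezzu]

2 then 1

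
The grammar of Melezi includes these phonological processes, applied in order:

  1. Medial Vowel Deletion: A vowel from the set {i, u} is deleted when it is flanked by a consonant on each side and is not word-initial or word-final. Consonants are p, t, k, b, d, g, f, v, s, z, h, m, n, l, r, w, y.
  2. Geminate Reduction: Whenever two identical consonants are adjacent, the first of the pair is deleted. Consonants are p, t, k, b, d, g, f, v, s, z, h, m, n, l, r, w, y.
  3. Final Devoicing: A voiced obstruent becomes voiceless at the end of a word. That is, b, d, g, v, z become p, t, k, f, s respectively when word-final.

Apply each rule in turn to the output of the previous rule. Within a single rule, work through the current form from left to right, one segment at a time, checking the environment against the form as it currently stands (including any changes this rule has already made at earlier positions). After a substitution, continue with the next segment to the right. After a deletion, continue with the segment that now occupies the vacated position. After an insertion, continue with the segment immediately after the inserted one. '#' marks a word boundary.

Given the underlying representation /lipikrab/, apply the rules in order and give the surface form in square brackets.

[lpkrap]

1 Medial Vowel Deletion: [lipikrab] → [lpkrab]
2 Geminate Reduction: no change — [lpkrab]
3 Final Devoicing: [lpkrab] → [lpkrap]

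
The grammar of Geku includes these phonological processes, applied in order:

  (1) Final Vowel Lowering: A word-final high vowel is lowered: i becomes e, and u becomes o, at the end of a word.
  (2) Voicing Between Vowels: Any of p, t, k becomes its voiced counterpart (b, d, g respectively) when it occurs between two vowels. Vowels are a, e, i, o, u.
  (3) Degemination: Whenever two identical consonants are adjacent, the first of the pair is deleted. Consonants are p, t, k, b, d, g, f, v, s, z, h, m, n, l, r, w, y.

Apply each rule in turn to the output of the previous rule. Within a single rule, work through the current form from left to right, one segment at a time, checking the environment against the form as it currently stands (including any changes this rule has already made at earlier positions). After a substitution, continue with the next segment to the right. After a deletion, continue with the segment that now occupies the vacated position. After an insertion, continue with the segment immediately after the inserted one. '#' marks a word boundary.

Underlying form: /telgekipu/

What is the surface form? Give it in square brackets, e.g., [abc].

(1) Final Vowel Lowering: [telgekipu] → [telgekipo]
(2) Voicing Between Vowels: [telgekipo] → [telgegibo]
(3) Degemination: no change — [telgegibo]

[telgegibo]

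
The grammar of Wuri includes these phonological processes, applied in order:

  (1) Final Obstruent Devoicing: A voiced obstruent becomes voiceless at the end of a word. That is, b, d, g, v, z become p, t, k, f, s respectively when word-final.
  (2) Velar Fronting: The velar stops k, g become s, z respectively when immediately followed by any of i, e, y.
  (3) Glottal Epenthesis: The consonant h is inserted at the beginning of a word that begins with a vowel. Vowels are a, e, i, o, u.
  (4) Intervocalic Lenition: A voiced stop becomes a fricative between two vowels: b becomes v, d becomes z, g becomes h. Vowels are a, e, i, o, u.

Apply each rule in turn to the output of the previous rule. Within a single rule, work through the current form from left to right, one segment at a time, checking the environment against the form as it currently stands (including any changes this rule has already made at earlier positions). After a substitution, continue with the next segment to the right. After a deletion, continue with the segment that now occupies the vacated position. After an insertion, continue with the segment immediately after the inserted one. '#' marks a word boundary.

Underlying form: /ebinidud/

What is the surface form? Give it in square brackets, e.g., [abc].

(1) Final Obstruent Devoicing: [ebinidud] → [ebinidut]
(2) Velar Fronting: no change — [ebinidut]
(3) Glottal Epenthesis: [ebinidut] → [hebinidut]
(4) Intervocalic Lenition: [hebinidut] → [hevinizut]

[hevinizut]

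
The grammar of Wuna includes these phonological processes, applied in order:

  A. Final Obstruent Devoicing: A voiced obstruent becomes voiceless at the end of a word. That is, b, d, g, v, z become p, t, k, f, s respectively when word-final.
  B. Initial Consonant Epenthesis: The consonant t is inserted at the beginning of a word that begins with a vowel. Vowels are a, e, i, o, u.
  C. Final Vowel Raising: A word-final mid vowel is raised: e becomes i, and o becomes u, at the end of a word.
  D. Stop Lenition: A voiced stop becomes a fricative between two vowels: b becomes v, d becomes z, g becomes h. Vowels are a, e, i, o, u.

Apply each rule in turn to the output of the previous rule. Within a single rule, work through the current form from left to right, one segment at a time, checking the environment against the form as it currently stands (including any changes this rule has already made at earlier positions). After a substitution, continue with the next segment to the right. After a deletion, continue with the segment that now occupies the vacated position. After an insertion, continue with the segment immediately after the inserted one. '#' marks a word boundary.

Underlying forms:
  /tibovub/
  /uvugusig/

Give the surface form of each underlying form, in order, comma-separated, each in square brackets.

[tivovup], [tuvuhusik]

/tibovub/:
  A Final Obstruent Devoicing: [tibovub] → [tibovup]
  B Initial Consonant Epenthesis: no change — [tibovup]
  C Final Vowel Raising: no change — [tibovup]
  D Stop Lenition: [tibovup] → [tivovup]
/uvugusig/:
  A Final Obstruent Devoicing: [uvugusig] → [uvugusik]
  B Initial Consonant Epenthesis: [uvugusik] → [tuvugusik]
  C Final Vowel Raising: no change — [tuvugusik]
  D Stop Lenition: [tuvugusik] → [tuvuhusik]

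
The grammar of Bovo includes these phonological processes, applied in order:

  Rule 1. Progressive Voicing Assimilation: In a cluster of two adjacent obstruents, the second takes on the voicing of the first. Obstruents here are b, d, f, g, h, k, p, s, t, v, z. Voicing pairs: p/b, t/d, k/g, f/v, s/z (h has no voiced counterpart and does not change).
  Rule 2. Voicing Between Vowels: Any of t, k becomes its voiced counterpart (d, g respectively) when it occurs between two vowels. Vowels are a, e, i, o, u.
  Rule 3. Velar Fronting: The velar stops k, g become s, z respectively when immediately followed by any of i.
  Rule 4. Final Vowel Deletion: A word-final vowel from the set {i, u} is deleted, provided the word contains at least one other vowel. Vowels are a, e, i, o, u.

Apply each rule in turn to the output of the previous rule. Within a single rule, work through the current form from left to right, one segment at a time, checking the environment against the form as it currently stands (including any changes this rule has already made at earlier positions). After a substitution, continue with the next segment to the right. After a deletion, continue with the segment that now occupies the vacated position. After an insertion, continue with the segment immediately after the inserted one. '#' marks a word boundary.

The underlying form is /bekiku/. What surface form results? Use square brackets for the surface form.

[bezig]

Rule 1 Progressive Voicing Assimilation: no change — [bekiku]
Rule 2 Voicing Between Vowels: [bekiku] → [begigu]
Rule 3 Velar Fronting: [begigu] → [bezigu]
Rule 4 Final Vowel Deletion: [bezigu] → [bezig]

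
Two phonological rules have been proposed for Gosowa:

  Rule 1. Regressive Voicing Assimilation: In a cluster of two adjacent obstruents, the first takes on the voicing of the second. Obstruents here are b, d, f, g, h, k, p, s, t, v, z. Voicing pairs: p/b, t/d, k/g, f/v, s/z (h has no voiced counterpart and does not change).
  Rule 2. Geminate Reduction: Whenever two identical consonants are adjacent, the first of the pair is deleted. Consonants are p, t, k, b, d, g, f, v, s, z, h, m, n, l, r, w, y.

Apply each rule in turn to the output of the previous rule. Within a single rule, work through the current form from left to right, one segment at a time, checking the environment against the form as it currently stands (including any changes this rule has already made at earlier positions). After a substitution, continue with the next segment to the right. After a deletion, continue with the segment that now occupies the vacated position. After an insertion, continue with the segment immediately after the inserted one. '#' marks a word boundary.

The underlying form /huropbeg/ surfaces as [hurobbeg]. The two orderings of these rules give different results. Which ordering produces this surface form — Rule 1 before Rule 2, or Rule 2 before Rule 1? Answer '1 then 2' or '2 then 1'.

Order 1 then 2:
  1 Regressive Voicing Assimilation: [huropbeg] → [hurobbeg]
  2 Geminate Reduction: [hurobbeg] → [hurobeg]
  result: [hurobeg]
Order 2 then 1:
  2 Geminate Reduction: no change — [huropbeg]
  1 Regressive Voicing Assimilation: [huropbeg] → [hurobbeg]
  result: [hurobbeg]

2 then 1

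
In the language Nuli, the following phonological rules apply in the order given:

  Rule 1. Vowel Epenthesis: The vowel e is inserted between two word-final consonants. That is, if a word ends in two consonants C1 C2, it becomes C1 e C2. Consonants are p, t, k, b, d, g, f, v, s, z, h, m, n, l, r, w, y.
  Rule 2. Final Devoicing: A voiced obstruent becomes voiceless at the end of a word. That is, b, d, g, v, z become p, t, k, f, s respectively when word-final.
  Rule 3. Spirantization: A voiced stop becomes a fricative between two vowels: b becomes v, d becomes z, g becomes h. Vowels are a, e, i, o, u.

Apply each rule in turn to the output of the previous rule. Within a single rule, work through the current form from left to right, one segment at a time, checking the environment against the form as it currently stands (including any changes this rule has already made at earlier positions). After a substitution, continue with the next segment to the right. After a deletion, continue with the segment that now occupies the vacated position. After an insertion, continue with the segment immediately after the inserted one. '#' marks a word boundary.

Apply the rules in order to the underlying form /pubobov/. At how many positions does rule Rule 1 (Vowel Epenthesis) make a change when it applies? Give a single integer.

Rule 1 Vowel Epenthesis: no change — [pubobov]
Rule 2 Final Devoicing: [pubobov] → [pubobof]
Rule 3 Spirantization: [pubobof] → [puvovof]
Rule Rule 1 changed 0 position(s).

0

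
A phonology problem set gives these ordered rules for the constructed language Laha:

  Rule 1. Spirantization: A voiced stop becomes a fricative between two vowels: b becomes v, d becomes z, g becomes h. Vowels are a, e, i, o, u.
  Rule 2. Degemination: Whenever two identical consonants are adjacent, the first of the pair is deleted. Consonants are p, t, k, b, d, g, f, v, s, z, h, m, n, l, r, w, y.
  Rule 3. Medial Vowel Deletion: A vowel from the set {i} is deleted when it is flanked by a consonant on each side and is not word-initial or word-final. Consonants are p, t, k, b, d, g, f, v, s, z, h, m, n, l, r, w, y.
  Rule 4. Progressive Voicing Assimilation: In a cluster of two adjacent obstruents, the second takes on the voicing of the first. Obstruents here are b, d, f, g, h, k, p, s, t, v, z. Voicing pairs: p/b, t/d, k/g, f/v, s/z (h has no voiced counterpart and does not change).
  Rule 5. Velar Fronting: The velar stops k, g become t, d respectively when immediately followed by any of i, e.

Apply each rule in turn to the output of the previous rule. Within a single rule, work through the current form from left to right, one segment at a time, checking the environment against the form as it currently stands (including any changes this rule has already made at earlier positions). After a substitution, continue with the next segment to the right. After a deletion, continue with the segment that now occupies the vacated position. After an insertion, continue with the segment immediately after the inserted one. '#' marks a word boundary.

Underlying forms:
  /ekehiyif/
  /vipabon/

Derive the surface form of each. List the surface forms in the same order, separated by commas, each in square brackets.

[etehyf], [vbavon]

/ekehiyif/:
  Rule 1 Spirantization: no change — [ekehiyif]
  Rule 2 Degemination: no change — [ekehiyif]
  Rule 3 Medial Vowel Deletion: [ekehiyif] → [ekehyf]
  Rule 4 Progressive Voicing Assimilation: no change — [ekehyf]
  Rule 5 Velar Fronting: [ekehyf] → [etehyf]
/vipabon/:
  Rule 1 Spirantization: [vipabon] → [vipavon]
  Rule 2 Degemination: no change — [vipavon]
  Rule 3 Medial Vowel Deletion: [vipavon] → [vpavon]
  Rule 4 Progressive Voicing Assimilation: [vpavon] → [vbavon]
  Rule 5 Velar Fronting: no change — [vbavon]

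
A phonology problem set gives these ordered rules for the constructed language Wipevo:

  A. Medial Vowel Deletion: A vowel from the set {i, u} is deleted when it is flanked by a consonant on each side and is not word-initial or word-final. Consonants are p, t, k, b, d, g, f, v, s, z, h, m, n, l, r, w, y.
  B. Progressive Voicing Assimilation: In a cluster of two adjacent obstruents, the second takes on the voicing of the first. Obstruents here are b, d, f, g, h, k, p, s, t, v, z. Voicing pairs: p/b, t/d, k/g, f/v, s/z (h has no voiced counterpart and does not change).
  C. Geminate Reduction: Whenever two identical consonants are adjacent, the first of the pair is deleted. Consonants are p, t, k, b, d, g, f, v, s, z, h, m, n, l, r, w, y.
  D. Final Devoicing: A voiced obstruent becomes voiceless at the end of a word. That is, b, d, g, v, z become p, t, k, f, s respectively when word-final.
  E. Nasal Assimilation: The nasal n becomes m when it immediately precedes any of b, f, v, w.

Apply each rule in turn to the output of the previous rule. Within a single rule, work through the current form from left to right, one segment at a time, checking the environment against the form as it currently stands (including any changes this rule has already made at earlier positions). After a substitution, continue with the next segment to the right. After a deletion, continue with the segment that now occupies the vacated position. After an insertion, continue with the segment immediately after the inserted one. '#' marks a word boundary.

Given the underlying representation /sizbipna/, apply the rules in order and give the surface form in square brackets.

[spna]

A Medial Vowel Deletion: [sizbipna] → [szbpna]
B Progressive Voicing Assimilation: [szbpna] → [ssppna]
C Geminate Reduction: [ssppna] → [spna]
D Final Devoicing: no change — [spna]
E Nasal Assimilation: no change — [spna]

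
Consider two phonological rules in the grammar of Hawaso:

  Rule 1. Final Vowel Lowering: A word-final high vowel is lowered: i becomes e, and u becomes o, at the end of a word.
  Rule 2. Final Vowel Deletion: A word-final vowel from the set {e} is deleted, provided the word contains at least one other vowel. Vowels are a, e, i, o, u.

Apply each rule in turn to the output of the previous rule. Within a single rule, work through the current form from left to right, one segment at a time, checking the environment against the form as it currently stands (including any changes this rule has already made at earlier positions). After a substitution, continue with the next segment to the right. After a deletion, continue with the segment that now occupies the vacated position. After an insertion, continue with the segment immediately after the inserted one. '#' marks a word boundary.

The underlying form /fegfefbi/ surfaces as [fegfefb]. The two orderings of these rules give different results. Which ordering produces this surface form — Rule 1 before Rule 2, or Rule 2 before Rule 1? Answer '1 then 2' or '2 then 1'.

Order 1 then 2:
  1 Final Vowel Lowering: [fegfefbi] → [fegfefbe]
  2 Final Vowel Deletion: [fegfefbe] → [fegfefb]
  result: [fegfefb]
Order 2 then 1:
  2 Final Vowel Deletion: no change — [fegfefbi]
  1 Final Vowel Lowering: [fegfefbi] → [fegfefbe]
  result: [fegfefbe]

1 then 2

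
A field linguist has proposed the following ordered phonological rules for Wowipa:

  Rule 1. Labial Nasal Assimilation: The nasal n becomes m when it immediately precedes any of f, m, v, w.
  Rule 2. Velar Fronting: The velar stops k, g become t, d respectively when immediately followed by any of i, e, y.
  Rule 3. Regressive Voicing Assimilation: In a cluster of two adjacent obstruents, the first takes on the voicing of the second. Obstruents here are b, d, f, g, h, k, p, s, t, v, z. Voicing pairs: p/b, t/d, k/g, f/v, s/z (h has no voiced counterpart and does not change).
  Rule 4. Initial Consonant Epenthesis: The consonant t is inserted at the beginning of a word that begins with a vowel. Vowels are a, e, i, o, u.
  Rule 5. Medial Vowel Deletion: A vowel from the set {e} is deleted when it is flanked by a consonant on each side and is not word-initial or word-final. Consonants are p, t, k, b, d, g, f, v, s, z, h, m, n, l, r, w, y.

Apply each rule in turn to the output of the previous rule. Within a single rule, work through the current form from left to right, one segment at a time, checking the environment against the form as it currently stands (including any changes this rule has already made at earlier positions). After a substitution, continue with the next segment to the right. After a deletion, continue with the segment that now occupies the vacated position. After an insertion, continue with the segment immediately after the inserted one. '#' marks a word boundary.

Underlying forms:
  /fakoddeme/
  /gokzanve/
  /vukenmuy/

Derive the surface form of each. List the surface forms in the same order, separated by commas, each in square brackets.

[fakoddme], [gogzamve], [vutmmuy]

/fakoddeme/:
  Rule 1 Labial Nasal Assimilation: no change — [fakoddeme]
  Rule 2 Velar Fronting: no change — [fakoddeme]
  Rule 3 Regressive Voicing Assimilation: no change — [fakoddeme]
  Rule 4 Initial Consonant Epenthesis: no change — [fakoddeme]
  Rule 5 Medial Vowel Deletion: [fakoddeme] → [fakoddme]
/gokzanve/:
  Rule 1 Labial Nasal Assimilation: [gokzanve] → [gokzamve]
  Rule 2 Velar Fronting: no change — [gokzamve]
  Rule 3 Regressive Voicing Assimilation: [gokzamve] → [gogzamve]
  Rule 4 Initial Consonant Epenthesis: no change — [gogzamve]
  Rule 5 Medial Vowel Deletion: no change — [gogzamve]
/vukenmuy/:
  Rule 1 Labial Nasal Assimilation: [vukenmuy] → [vukemmuy]
  Rule 2 Velar Fronting: [vukemmuy] → [vutemmuy]
  Rule 3 Regressive Voicing Assimilation: no change — [vutemmuy]
  Rule 4 Initial Consonant Epenthesis: no change — [vutemmuy]
  Rule 5 Medial Vowel Deletion: [vutemmuy] → [vutmmuy]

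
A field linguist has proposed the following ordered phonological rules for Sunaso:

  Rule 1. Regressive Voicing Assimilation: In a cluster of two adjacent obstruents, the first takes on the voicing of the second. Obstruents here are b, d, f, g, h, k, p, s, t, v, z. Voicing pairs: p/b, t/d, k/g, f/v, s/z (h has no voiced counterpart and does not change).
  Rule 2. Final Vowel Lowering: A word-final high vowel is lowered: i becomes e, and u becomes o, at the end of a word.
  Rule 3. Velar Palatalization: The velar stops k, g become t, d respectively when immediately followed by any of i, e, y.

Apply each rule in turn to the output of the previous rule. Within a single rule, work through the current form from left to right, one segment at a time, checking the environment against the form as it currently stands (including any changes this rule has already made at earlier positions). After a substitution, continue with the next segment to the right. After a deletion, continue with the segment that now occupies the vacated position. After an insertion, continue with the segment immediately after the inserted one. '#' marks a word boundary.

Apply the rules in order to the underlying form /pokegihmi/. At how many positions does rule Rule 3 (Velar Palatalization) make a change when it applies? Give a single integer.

Rule 1 Regressive Voicing Assimilation: no change — [pokegihmi]
Rule 2 Final Vowel Lowering: [pokegihmi] → [pokegihme]
Rule 3 Velar Palatalization: [pokegihme] → [potedihme]
Rule Rule 3 changed 2 position(s).

2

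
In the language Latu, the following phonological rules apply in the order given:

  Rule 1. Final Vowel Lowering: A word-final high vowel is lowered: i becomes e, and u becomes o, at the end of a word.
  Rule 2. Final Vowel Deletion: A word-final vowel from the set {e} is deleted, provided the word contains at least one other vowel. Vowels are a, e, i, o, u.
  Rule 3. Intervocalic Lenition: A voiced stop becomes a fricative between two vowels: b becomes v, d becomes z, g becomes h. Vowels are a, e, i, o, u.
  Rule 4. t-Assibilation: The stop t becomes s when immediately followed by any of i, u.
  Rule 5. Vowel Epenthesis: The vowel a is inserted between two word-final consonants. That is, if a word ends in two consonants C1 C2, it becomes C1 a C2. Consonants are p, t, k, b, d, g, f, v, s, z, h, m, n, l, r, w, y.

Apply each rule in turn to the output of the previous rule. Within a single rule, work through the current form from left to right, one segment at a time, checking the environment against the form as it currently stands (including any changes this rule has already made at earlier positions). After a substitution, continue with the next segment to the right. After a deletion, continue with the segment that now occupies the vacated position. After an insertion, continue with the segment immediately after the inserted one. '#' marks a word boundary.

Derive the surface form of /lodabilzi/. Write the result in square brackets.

Rule 1 Final Vowel Lowering: [lodabilzi] → [lodabilze]
Rule 2 Final Vowel Deletion: [lodabilze] → [lodabilz]
Rule 3 Intervocalic Lenition: [lodabilz] → [lozavilz]
Rule 4 t-Assibilation: no change — [lozavilz]
Rule 5 Vowel Epenthesis: [lozavilz] → [lozavilaz]

[lozavilaz]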